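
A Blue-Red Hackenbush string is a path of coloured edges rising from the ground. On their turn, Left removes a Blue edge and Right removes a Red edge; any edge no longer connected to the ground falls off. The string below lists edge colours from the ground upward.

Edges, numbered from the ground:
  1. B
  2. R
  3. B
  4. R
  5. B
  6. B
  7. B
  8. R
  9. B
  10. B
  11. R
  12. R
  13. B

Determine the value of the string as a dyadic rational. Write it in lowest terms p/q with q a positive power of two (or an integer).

2995/4096

edge 1 of 13 (B): { 0 | ∅ } — 1
edge 2 of 13 (R): { 0 | 1 } — 1/2
edge 3 of 13 (B): { 0, 1/2 | 1 } — 3/4
edge 4 of 13 (R): { 0, 1/2 | 3/4, 1 } — 5/8
edge 5 of 13 (B): { 0, 1/2, 5/8 | 3/4, 1 } — 11/16
edge 6 of 13 (B): { 0, 1/2, 5/8, 11/16 | 3/4, 1 } — 23/32
edge 7 of 13 (B): { 0, 1/2, 5/8, 11/16, 23/32 | 3/4, 1 } — 47/64
edge 8 of 13 (R): { 0, 1/2, 5/8, 11/16, 23/32 | 47/64, 3/4, 1 } — 93/128
edge 9 of 13 (B): { 0, 1/2, 5/8, 11/16, 23/32, 93/128 | 47/64, 3/4, 1 } — 187/256
edge 10 of 13 (B): { 0, 1/2, 5/8, 11/16, 23/32, 93/128, 187/256 | 47/64, 3/4, 1 } — 375/512
edge 11 of 13 (R): { 0, 1/2, 5/8, 11/16, 23/32, 93/128, 187/256 | 375/512, 47/64, 3/4, 1 } — 749/1024
edge 12 of 13 (R): { 0, 1/2, 5/8, 11/16, 23/32, 93/128, 187/256 | 749/1024, 375/512, 47/64, 3/4, 1 } — 1497/2048
edge 13 of 13 (B): { 0, 1/2, 5/8, 11/16, 23/32, 93/128, 187/256, 1497/2048 | 749/1024, 375/512, 47/64, 3/4, 1 } — 2995/4096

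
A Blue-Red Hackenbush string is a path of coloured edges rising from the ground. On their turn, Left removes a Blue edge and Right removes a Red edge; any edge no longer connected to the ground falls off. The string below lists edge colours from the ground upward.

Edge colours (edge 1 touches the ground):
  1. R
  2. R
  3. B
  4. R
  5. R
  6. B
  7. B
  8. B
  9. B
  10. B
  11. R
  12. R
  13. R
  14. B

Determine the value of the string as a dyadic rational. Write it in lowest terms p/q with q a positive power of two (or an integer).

Recurse on prefixes of the 14-edge string R R B R R B B B B B R R R B:
edge 1 of 14 (R): { none | 0 } => -1
edge 2 of 14 (R): { none | -1 0 } => -2
edge 3 of 14 (B): { -2 | -1 0 } => -3/2
edge 4 of 14 (R): { -2 | -3/2 -1 0 } => -7/4
edge 5 of 14 (R): { -2 | -7/4 -3/2 -1 0 } => -15/8
edge 6 of 14 (B): { -2 -15/8 | -7/4 -3/2 -1 0 } => -29/16
edge 7 of 14 (B): { -2 -15/8 -29/16 | -7/4 -3/2 -1 0 } => -57/32
edge 8 of 14 (B): { -2 -15/8 -29/16 -57/32 | -7/4 -3/2 -1 0 } => -113/64
edge 9 of 14 (B): { -2 -15/8 -29/16 -57/32 -113/64 | -7/4 -3/2 -1 0 } => -225/128
edge 10 of 14 (B): { -2 -15/8 -29/16 -57/32 -113/64 -225/128 | -7/4 -3/2 -1 0 } => -449/256
edge 11 of 14 (R): { -2 -15/8 -29/16 -57/32 -113/64 -225/128 | -449/256 -7/4 -3/2 -1 0 } => -899/512
edge 12 of 14 (R): { -2 -15/8 -29/16 -57/32 -113/64 -225/128 | -899/512 -449/256 -7/4 -3/2 -1 0 } => -1799/1024
edge 13 of 14 (R): { -2 -15/8 -29/16 -57/32 -113/64 -225/128 | -1799/1024 -899/512 -449/256 -7/4 -3/2 -1 0 } => -3599/2048
edge 14 of 14 (B): { -2 -15/8 -29/16 -57/32 -113/64 -225/128 -3599/2048 | -1799/1024 -899/512 -449/256 -7/4 -3/2 -1 0 } => -7197/4096

-7197/4096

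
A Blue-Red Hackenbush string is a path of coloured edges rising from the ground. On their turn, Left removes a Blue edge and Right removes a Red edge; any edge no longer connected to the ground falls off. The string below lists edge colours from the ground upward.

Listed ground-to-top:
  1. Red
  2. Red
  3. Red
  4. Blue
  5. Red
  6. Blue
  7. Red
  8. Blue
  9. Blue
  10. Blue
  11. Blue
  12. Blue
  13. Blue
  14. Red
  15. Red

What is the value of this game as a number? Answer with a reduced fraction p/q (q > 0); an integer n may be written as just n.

G_1 [R]  L=[]  R=[0]  => -1
G_2 [RR]  L=[]  R=[-1; 0]  => -2
G_3 [RRR]  L=[]  R=[-2; -1; 0]  => -3
G_4 [RRRB]  L=[-3]  R=[-2; -1; 0]  => -5/2
G_5 [RRRBR]  L=[-3]  R=[-5/2; -2; -1; 0]  => -11/4
G_6 [RRRBRB]  L=[-3; -11/4]  R=[-5/2; -2; -1; 0]  => -21/8
G_7 [RRRBRBR]  L=[-3; -11/4]  R=[-21/8; -5/2; -2; -1; 0]  => -43/16
G_8 [RRRBRBRB]  L=[-3; -11/4; -43/16]  R=[-21/8; -5/2; -2; -1; 0]  => -85/32
G_9 [RRRBRBRBB]  L=[-3; -11/4; -43/16; -85/32]  R=[-21/8; -5/2; -2; -1; 0]  => -169/64
G_10 [RRRBRBRBBB]  L=[-3; -11/4; -43/16; -85/32; -169/64]  R=[-21/8; -5/2; -2; -1; 0]  => -337/128
G_11 [RRRBRBRBBBB]  L=[-3; -11/4; -43/16; -85/32; -169/64; -337/128]  R=[-21/8; -5/2; -2; -1; 0]  => -673/256
G_12 [RRRBRBRBBBBB]  L=[-3; -11/4; -43/16; -85/32; -169/64; -337/128; -673/256]  R=[-21/8; -5/2; -2; -1; 0]  => -1345/512
G_13 [RRRBRBRBBBBBB]  L=[-3; -11/4; -43/16; -85/32; -169/64; -337/128; -673/256; -1345/512]  R=[-21/8; -5/2; -2; -1; 0]  => -2689/1024
G_14 [RRRBRBRBBBBBBR]  L=[-3; -11/4; -43/16; -85/32; -169/64; -337/128; -673/256; -1345/512]  R=[-2689/1024; -21/8; -5/2; -2; -1; 0]  => -5379/2048
G_15 [RRRBRBRBBBBBBRR]  L=[-3; -11/4; -43/16; -85/32; -169/64; -337/128; -673/256; -1345/512]  R=[-5379/2048; -2689/1024; -21/8; -5/2; -2; -1; 0]  => -10759/4096

-10759/4096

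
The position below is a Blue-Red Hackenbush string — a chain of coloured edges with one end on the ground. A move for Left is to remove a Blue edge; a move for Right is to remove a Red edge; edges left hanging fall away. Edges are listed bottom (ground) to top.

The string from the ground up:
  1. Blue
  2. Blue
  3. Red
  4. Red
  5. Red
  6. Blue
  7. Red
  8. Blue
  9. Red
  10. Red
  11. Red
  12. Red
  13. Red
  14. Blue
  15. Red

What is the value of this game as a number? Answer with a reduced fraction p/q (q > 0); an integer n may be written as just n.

1 of 15 · B · max L 0 · min R +∞ gives 1
2 of 15 · BB · max L 1 · min R +∞ gives 2
3 of 15 · BBR · max L 1 · min R 2 gives 3/2
4 of 15 · BBRR · max L 1 · min R 3/2 gives 5/4
5 of 15 · BBRRR · max L 1 · min R 5/4 gives 9/8
6 of 15 · BBRRRB · max L 9/8 · min R 5/4 gives 19/16
7 of 15 · BBRRRBR · max L 9/8 · min R 19/16 gives 37/32
8 of 15 · BBRRRBRB · max L 37/32 · min R 19/16 gives 75/64
9 of 15 · BBRRRBRBR · max L 37/32 · min R 75/64 gives 149/128
10 of 15 · BBRRRBRBRR · max L 37/32 · min R 149/128 gives 297/256
11 of 15 · BBRRRBRBRRR · max L 37/32 · min R 297/256 gives 593/512
12 of 15 · BBRRRBRBRRRR · max L 37/32 · min R 593/512 gives 1185/1024
13 of 15 · BBRRRBRBRRRRR · max L 37/32 · min R 1185/1024 gives 2369/2048
14 of 15 · BBRRRBRBRRRRRB · max L 2369/2048 · min R 1185/1024 gives 4739/4096
15 of 15 · BBRRRBRBRRRRRBR · max L 2369/2048 · min R 4739/4096 gives 9477/8192

9477/8192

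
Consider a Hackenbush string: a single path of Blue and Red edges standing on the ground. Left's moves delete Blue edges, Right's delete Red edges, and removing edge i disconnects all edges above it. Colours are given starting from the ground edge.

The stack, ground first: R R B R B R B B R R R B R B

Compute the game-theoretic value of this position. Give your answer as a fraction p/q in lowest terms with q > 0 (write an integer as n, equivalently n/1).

Build v(s[:k]) for k = 1..14, string s = R R B R B R B B R R R B R B.
R: Left { ∅ }, Right { 0 } so simplest -1
RR: Left { ∅ }, Right { -1,0 } so simplest -2
RRB: Left { -2 }, Right { -1,0 } so simplest -3/2
RRBR: Left { -2 }, Right { -3/2,-1,0 } so simplest -7/4
RRBRB: Left { -2,-7/4 }, Right { -3/2,-1,0 } so simplest -13/8
RRBRBR: Left { -2,-7/4 }, Right { -13/8,-3/2,-1,0 } so simplest -27/16
RRBRBRB: Left { -2,-7/4,-27/16 }, Right { -13/8,-3/2,-1,0 } so simplest -53/32
RRBRBRBB: Left { -2,-7/4,-27/16,-53/32 }, Right { -13/8,-3/2,-1,0 } so simplest -105/64
RRBRBRBBR: Left { -2,-7/4,-27/16,-53/32 }, Right { -105/64,-13/8,-3/2,-1,0 } so simplest -211/128
RRBRBRBBRR: Left { -2,-7/4,-27/16,-53/32 }, Right { -211/128,-105/64,-13/8,-3/2,-1,0 } so simplest -423/256
RRBRBRBBRRR: Left { -2,-7/4,-27/16,-53/32 }, Right { -423/256,-211/128,-105/64,-13/8,-3/2,-1,0 } so simplest -847/512
RRBRBRBBRRRB: Left { -2,-7/4,-27/16,-53/32,-847/512 }, Right { -423/256,-211/128,-105/64,-13/8,-3/2,-1,0 } so simplest -1693/1024
RRBRBRBBRRRBR: Left { -2,-7/4,-27/16,-53/32,-847/512 }, Right { -1693/1024,-423/256,-211/128,-105/64,-13/8,-3/2,-1,0 } so simplest -3387/2048
RRBRBRBBRRRBRB: Left { -2,-7/4,-27/16,-53/32,-847/512,-3387/2048 }, Right { -1693/1024,-423/256,-211/128,-105/64,-13/8,-3/2,-1,0 } so simplest -6773/4096

-6773/4096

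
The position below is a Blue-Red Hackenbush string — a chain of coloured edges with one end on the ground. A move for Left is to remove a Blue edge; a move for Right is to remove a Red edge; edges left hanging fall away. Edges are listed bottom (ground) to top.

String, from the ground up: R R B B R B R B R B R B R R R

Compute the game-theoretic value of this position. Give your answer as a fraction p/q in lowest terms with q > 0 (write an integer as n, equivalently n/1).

Prefix values for R R B B R B R B R B R B R R R via {L|R} + simplicity:
v(R) = { ∅ | 0 } gives -1
v(RR) = { ∅ | -1, 0 } gives -2
v(RRB) = { -2 | -1, 0 } gives -3/2
v(RRBB) = { -2, -3/2 | -1, 0 } gives -5/4
v(RRBBR) = { -2, -3/2 | -5/4, -1, 0 } gives -11/8
v(RRBBRB) = { -2, -3/2, -11/8 | -5/4, -1, 0 } gives -21/16
v(RRBBRBR) = { -2, -3/2, -11/8 | -21/16, -5/4, -1, 0 } gives -43/32
v(RRBBRBRB) = { -2, -3/2, -11/8, -43/32 | -21/16, -5/4, -1, 0 } gives -85/64
v(RRBBRBRBR) = { -2, -3/2, -11/8, -43/32 | -85/64, -21/16, -5/4, -1, 0 } gives -171/128
v(RRBBRBRBRB) = { -2, -3/2, -11/8, -43/32, -171/128 | -85/64, -21/16, -5/4, -1, 0 } gives -341/256
v(RRBBRBRBRBR) = { -2, -3/2, -11/8, -43/32, -171/128 | -341/256, -85/64, -21/16, -5/4, -1, 0 } gives -683/512
v(RRBBRBRBRBRB) = { -2, -3/2, -11/8, -43/32, -171/128, -683/512 | -341/256, -85/64, -21/16, -5/4, -1, 0 } gives -1365/1024
v(RRBBRBRBRBRBR) = { -2, -3/2, -11/8, -43/32, -171/128, -683/512 | -1365/1024, -341/256, -85/64, -21/16, -5/4, -1, 0 } gives -2731/2048
v(RRBBRBRBRBRBRR) = { -2, -3/2, -11/8, -43/32, -171/128, -683/512 | -2731/2048, -1365/1024, -341/256, -85/64, -21/16, -5/4, -1, 0 } gives -5463/4096
v(RRBBRBRBRBRBRRR) = { -2, -3/2, -11/8, -43/32, -171/128, -683/512 | -5463/4096, -2731/2048, -1365/1024, -341/256, -85/64, -21/16, -5/4, -1, 0 } gives -10927/8192

-10927/8192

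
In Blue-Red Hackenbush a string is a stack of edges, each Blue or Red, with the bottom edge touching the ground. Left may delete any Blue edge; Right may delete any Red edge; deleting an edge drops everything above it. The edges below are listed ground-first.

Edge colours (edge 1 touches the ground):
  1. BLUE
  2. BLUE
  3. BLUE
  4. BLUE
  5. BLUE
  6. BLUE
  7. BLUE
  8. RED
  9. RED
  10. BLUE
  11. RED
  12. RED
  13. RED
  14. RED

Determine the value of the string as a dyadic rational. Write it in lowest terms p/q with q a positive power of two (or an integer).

G(B) = { 0 |  } ⇒ 1
G(BB) = { 0; 1 |  } ⇒ 2
G(BBB) = { 0; 1; 2 |  } ⇒ 3
G(BBBB) = { 0; 1; 2; 3 |  } ⇒ 4
G(BBBBB) = { 0; 1; 2; 3; 4 |  } ⇒ 5
G(BBBBBB) = { 0; 1; 2; 3; 4; 5 |  } ⇒ 6
G(BBBBBBB) = { 0; 1; 2; 3; 4; 5; 6 |  } ⇒ 7
G(BBBBBBBR) = { 0; 1; 2; 3; 4; 5; 6 | 7 } ⇒ 13/2
G(BBBBBBBRR) = { 0; 1; 2; 3; 4; 5; 6 | 13/2; 7 } ⇒ 25/4
G(BBBBBBBRRB) = { 0; 1; 2; 3; 4; 5; 6; 25/4 | 13/2; 7 } ⇒ 51/8
G(BBBBBBBRRBR) = { 0; 1; 2; 3; 4; 5; 6; 25/4 | 51/8; 13/2; 7 } ⇒ 101/16
G(BBBBBBBRRBRR) = { 0; 1; 2; 3; 4; 5; 6; 25/4 | 101/16; 51/8; 13/2; 7 } ⇒ 201/32
G(BBBBBBBRRBRRR) = { 0; 1; 2; 3; 4; 5; 6; 25/4 | 201/32; 101/16; 51/8; 13/2; 7 } ⇒ 401/64
G(BBBBBBBRRBRRRR) = { 0; 1; 2; 3; 4; 5; 6; 25/4 | 401/64; 201/32; 101/16; 51/8; 13/2; 7 } ⇒ 801/128

801/128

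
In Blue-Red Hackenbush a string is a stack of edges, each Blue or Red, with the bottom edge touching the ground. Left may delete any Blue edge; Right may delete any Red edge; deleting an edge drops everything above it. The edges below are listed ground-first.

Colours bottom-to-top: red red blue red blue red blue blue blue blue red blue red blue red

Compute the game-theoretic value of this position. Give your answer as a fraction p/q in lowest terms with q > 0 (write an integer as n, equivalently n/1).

step 1: add red to get r; options L={ none } R={ 0 } => -1
step 2: add red to get rr; options L={ none } R={ -1,0 } => -2
step 3: add blue to get rrb; options L={ -2 } R={ -1,0 } => -3/2
step 4: add red to get rrbr; options L={ -2 } R={ -3/2,-1,0 } => -7/4
step 5: add blue to get rrbrb; options L={ -2,-7/4 } R={ -3/2,-1,0 } => -13/8
step 6: add red to get rrbrbr; options L={ -2,-7/4 } R={ -13/8,-3/2,-1,0 } => -27/16
step 7: add blue to get rrbrbrb; options L={ -2,-7/4,-27/16 } R={ -13/8,-3/2,-1,0 } => -53/32
step 8: add blue to get rrbrbrbb; options L={ -2,-7/4,-27/16,-53/32 } R={ -13/8,-3/2,-1,0 } => -105/64
step 9: add blue to get rrbrbrbbb; options L={ -2,-7/4,-27/16,-53/32,-105/64 } R={ -13/8,-3/2,-1,0 } => -209/128
step 10: add blue to get rrbrbrbbbb; options L={ -2,-7/4,-27/16,-53/32,-105/64,-209/128 } R={ -13/8,-3/2,-1,0 } => -417/256
step 11: add red to get rrbrbrbbbbr; options L={ -2,-7/4,-27/16,-53/32,-105/64,-209/128 } R={ -417/256,-13/8,-3/2,-1,0 } => -835/512
step 12: add blue to get rrbrbrbbbbrb; options L={ -2,-7/4,-27/16,-53/32,-105/64,-209/128,-835/512 } R={ -417/256,-13/8,-3/2,-1,0 } => -1669/1024
step 13: add red to get rrbrbrbbbbrbr; options L={ -2,-7/4,-27/16,-53/32,-105/64,-209/128,-835/512 } R={ -1669/1024,-417/256,-13/8,-3/2,-1,0 } => -3339/2048
step 14: add blue to get rrbrbrbbbbrbrb; options L={ -2,-7/4,-27/16,-53/32,-105/64,-209/128,-835/512,-3339/2048 } R={ -1669/1024,-417/256,-13/8,-3/2,-1,0 } => -6677/4096
step 15: add red to get rrbrbrbbbbrbrbr; options L={ -2,-7/4,-27/16,-53/32,-105/64,-209/128,-835/512,-3339/2048 } R={ -6677/4096,-1669/1024,-417/256,-13/8,-3/2,-1,0 } => -13355/8192

-13355/8192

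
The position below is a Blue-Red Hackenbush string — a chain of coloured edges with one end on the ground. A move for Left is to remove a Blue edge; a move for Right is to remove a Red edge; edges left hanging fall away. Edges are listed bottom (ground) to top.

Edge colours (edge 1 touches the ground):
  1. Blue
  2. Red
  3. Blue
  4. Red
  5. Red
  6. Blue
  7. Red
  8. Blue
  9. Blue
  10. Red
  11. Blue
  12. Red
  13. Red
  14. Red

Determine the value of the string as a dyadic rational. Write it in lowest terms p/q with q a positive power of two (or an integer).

4817/8192

val_1 [B]  L=[0]  R=[(no moves)]  so 1
val_2 [BR]  L=[0]  R=[1]  so 1/2
val_3 [BRB]  L=[0 1/2]  R=[1]  so 3/4
val_4 [BRBR]  L=[0 1/2]  R=[3/4 1]  so 5/8
val_5 [BRBRR]  L=[0 1/2]  R=[5/8 3/4 1]  so 9/16
val_6 [BRBRRB]  L=[0 1/2 9/16]  R=[5/8 3/4 1]  so 19/32
val_7 [BRBRRBR]  L=[0 1/2 9/16]  R=[19/32 5/8 3/4 1]  so 37/64
val_8 [BRBRRBRB]  L=[0 1/2 9/16 37/64]  R=[19/32 5/8 3/4 1]  so 75/128
val_9 [BRBRRBRBB]  L=[0 1/2 9/16 37/64 75/128]  R=[19/32 5/8 3/4 1]  so 151/256
val_10 [BRBRRBRBBR]  L=[0 1/2 9/16 37/64 75/128]  R=[151/256 19/32 5/8 3/4 1]  so 301/512
val_11 [BRBRRBRBBRB]  L=[0 1/2 9/16 37/64 75/128 301/512]  R=[151/256 19/32 5/8 3/4 1]  so 603/1024
val_12 [BRBRRBRBBRBR]  L=[0 1/2 9/16 37/64 75/128 301/512]  R=[603/1024 151/256 19/32 5/8 3/4 1]  so 1205/2048
val_13 [BRBRRBRBBRBRR]  L=[0 1/2 9/16 37/64 75/128 301/512]  R=[1205/2048 603/1024 151/256 19/32 5/8 3/4 1]  so 2409/4096
val_14 [BRBRRBRBBRBRRR]  L=[0 1/2 9/16 37/64 75/128 301/512]  R=[2409/4096 1205/2048 603/1024 151/256 19/32 5/8 3/4 1]  so 4817/8192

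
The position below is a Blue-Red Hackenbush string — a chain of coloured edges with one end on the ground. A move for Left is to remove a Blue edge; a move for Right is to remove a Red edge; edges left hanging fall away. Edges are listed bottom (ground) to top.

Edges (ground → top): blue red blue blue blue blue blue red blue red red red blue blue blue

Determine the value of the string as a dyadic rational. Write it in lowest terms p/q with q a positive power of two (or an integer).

16015/16384

step 1: add blue to get b; options L={ 0 } R={ — } => 1
step 2: add red to get br; options L={ 0 } R={ 1 } => 1/2
step 3: add blue to get brb; options L={ 0 1/2 } R={ 1 } => 3/4
step 4: add blue to get brbb; options L={ 0 1/2 3/4 } R={ 1 } => 7/8
step 5: add blue to get brbbb; options L={ 0 1/2 3/4 7/8 } R={ 1 } => 15/16
step 6: add blue to get brbbbb; options L={ 0 1/2 3/4 7/8 15/16 } R={ 1 } => 31/32
step 7: add blue to get brbbbbb; options L={ 0 1/2 3/4 7/8 15/16 31/32 } R={ 1 } => 63/64
step 8: add red to get brbbbbbr; options L={ 0 1/2 3/4 7/8 15/16 31/32 } R={ 63/64 1 } => 125/128
step 9: add blue to get brbbbbbrb; options L={ 0 1/2 3/4 7/8 15/16 31/32 125/128 } R={ 63/64 1 } => 251/256
step 10: add red to get brbbbbbrbr; options L={ 0 1/2 3/4 7/8 15/16 31/32 125/128 } R={ 251/256 63/64 1 } => 501/512
step 11: add red to get brbbbbbrbrr; options L={ 0 1/2 3/4 7/8 15/16 31/32 125/128 } R={ 501/512 251/256 63/64 1 } => 1001/1024
step 12: add red to get brbbbbbrbrrr; options L={ 0 1/2 3/4 7/8 15/16 31/32 125/128 } R={ 1001/1024 501/512 251/256 63/64 1 } => 2001/2048
step 13: add blue to get brbbbbbrbrrrb; options L={ 0 1/2 3/4 7/8 15/16 31/32 125/128 2001/2048 } R={ 1001/1024 501/512 251/256 63/64 1 } => 4003/4096
step 14: add blue to get brbbbbbrbrrrbb; options L={ 0 1/2 3/4 7/8 15/16 31/32 125/128 2001/2048 4003/4096 } R={ 1001/1024 501/512 251/256 63/64 1 } => 8007/8192
step 15: add blue to get brbbbbbrbrrrbbb; options L={ 0 1/2 3/4 7/8 15/16 31/32 125/128 2001/2048 4003/4096 8007/8192 } R={ 1001/1024 501/512 251/256 63/64 1 } => 16015/16384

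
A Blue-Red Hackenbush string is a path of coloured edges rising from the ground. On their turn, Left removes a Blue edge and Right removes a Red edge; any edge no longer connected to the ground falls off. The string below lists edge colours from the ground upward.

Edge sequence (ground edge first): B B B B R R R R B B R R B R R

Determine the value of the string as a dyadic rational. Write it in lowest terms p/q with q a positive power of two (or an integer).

step 1: add B to get B; options L={ 0 } R={ none } => 1
step 2: add B to get BB; options L={ 0,1 } R={ none } => 2
step 3: add B to get BBB; options L={ 0,1,2 } R={ none } => 3
step 4: add B to get BBBB; options L={ 0,1,2,3 } R={ none } => 4
step 5: add R to get BBBBR; options L={ 0,1,2,3 } R={ 4 } => 7/2
step 6: add R to get BBBBRR; options L={ 0,1,2,3 } R={ 7/2,4 } => 13/4
step 7: add R to get BBBBRRR; options L={ 0,1,2,3 } R={ 13/4,7/2,4 } => 25/8
step 8: add R to get BBBBRRRR; options L={ 0,1,2,3 } R={ 25/8,13/4,7/2,4 } => 49/16
step 9: add B to get BBBBRRRRB; options L={ 0,1,2,3,49/16 } R={ 25/8,13/4,7/2,4 } => 99/32
step 10: add B to get BBBBRRRRBB; options L={ 0,1,2,3,49/16,99/32 } R={ 25/8,13/4,7/2,4 } => 199/64
step 11: add R to get BBBBRRRRBBR; options L={ 0,1,2,3,49/16,99/32 } R={ 199/64,25/8,13/4,7/2,4 } => 397/128
step 12: add R to get BBBBRRRRBBRR; options L={ 0,1,2,3,49/16,99/32 } R={ 397/128,199/64,25/8,13/4,7/2,4 } => 793/256
step 13: add B to get BBBBRRRRBBRRB; options L={ 0,1,2,3,49/16,99/32,793/256 } R={ 397/128,199/64,25/8,13/4,7/2,4 } => 1587/512
step 14: add R to get BBBBRRRRBBRRBR; options L={ 0,1,2,3,49/16,99/32,793/256 } R={ 1587/512,397/128,199/64,25/8,13/4,7/2,4 } => 3173/1024
step 15: add R to get BBBBRRRRBBRRBRR; options L={ 0,1,2,3,49/16,99/32,793/256 } R={ 3173/1024,1587/512,397/128,199/64,25/8,13/4,7/2,4 } => 6345/2048

6345/2048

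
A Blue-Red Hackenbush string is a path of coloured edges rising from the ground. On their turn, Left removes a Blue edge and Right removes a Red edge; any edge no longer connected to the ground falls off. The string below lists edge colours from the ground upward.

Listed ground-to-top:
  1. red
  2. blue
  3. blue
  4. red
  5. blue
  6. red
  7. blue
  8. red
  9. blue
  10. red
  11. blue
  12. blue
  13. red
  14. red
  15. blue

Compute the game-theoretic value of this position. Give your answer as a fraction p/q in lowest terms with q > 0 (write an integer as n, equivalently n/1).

G_1 [r]  L=[none]  R=[0]  = -1
G_2 [rb]  L=[-1]  R=[0]  = -1/2
G_3 [rbb]  L=[-1, -1/2]  R=[0]  = -1/4
G_4 [rbbr]  L=[-1, -1/2]  R=[-1/4, 0]  = -3/8
G_5 [rbbrb]  L=[-1, -1/2, -3/8]  R=[-1/4, 0]  = -5/16
G_6 [rbbrbr]  L=[-1, -1/2, -3/8]  R=[-5/16, -1/4, 0]  = -11/32
G_7 [rbbrbrb]  L=[-1, -1/2, -3/8, -11/32]  R=[-5/16, -1/4, 0]  = -21/64
G_8 [rbbrbrbr]  L=[-1, -1/2, -3/8, -11/32]  R=[-21/64, -5/16, -1/4, 0]  = -43/128
G_9 [rbbrbrbrb]  L=[-1, -1/2, -3/8, -11/32, -43/128]  R=[-21/64, -5/16, -1/4, 0]  = -85/256
G_10 [rbbrbrbrbr]  L=[-1, -1/2, -3/8, -11/32, -43/128]  R=[-85/256, -21/64, -5/16, -1/4, 0]  = -171/512
G_11 [rbbrbrbrbrb]  L=[-1, -1/2, -3/8, -11/32, -43/128, -171/512]  R=[-85/256, -21/64, -5/16, -1/4, 0]  = -341/1024
G_12 [rbbrbrbrbrbb]  L=[-1, -1/2, -3/8, -11/32, -43/128, -171/512, -341/1024]  R=[-85/256, -21/64, -5/16, -1/4, 0]  = -681/2048
G_13 [rbbrbrbrbrbbr]  L=[-1, -1/2, -3/8, -11/32, -43/128, -171/512, -341/1024]  R=[-681/2048, -85/256, -21/64, -5/16, -1/4, 0]  = -1363/4096
G_14 [rbbrbrbrbrbbrr]  L=[-1, -1/2, -3/8, -11/32, -43/128, -171/512, -341/1024]  R=[-1363/4096, -681/2048, -85/256, -21/64, -5/16, -1/4, 0]  = -2727/8192
G_15 [rbbrbrbrbrbbrrb]  L=[-1, -1/2, -3/8, -11/32, -43/128, -171/512, -341/1024, -2727/8192]  R=[-1363/4096, -681/2048, -85/256, -21/64, -5/16, -1/4, 0]  = -5453/16384

-5453/16384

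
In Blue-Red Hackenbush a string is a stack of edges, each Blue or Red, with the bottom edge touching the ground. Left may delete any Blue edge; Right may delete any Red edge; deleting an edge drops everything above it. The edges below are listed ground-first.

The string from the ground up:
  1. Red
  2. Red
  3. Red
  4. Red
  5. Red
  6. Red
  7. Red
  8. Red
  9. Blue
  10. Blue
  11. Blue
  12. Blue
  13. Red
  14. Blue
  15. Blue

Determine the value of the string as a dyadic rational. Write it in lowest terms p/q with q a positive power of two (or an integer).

-905/128

v_1 [R]  L=[·]  R=[0]  so -1
v_2 [RR]  L=[·]  R=[-1,0]  so -2
v_3 [RRR]  L=[·]  R=[-2,-1,0]  so -3
v_4 [RRRR]  L=[·]  R=[-3,-2,-1,0]  so -4
v_5 [RRRRR]  L=[·]  R=[-4,-3,-2,-1,0]  so -5
v_6 [RRRRRR]  L=[·]  R=[-5,-4,-3,-2,-1,0]  so -6
v_7 [RRRRRRR]  L=[·]  R=[-6,-5,-4,-3,-2,-1,0]  so -7
v_8 [RRRRRRRR]  L=[·]  R=[-7,-6,-5,-4,-3,-2,-1,0]  so -8
v_9 [RRRRRRRRB]  L=[-8]  R=[-7,-6,-5,-4,-3,-2,-1,0]  so -15/2
v_10 [RRRRRRRRBB]  L=[-8,-15/2]  R=[-7,-6,-5,-4,-3,-2,-1,0]  so -29/4
v_11 [RRRRRRRRBBB]  L=[-8,-15/2,-29/4]  R=[-7,-6,-5,-4,-3,-2,-1,0]  so -57/8
v_12 [RRRRRRRRBBBB]  L=[-8,-15/2,-29/4,-57/8]  R=[-7,-6,-5,-4,-3,-2,-1,0]  so -113/16
v_13 [RRRRRRRRBBBBR]  L=[-8,-15/2,-29/4,-57/8]  R=[-113/16,-7,-6,-5,-4,-3,-2,-1,0]  so -227/32
v_14 [RRRRRRRRBBBBRB]  L=[-8,-15/2,-29/4,-57/8,-227/32]  R=[-113/16,-7,-6,-5,-4,-3,-2,-1,0]  so -453/64
v_15 [RRRRRRRRBBBBRBB]  L=[-8,-15/2,-29/4,-57/8,-227/32,-453/64]  R=[-113/16,-7,-6,-5,-4,-3,-2,-1,0]  so -905/128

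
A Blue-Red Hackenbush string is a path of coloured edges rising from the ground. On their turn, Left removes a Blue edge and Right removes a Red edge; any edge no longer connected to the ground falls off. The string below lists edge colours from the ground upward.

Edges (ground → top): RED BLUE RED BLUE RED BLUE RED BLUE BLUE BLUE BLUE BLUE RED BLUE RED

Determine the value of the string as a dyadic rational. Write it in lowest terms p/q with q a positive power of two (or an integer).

R: Left { none }, Right { 0 } gives simplest -1
RB: Left { -1 }, Right { 0 } gives simplest -1/2
RBR: Left { -1 }, Right { -1/2, 0 } gives simplest -3/4
RBRB: Left { -1, -3/4 }, Right { -1/2, 0 } gives simplest -5/8
RBRBR: Left { -1, -3/4 }, Right { -5/8, -1/2, 0 } gives simplest -11/16
RBRBRB: Left { -1, -3/4, -11/16 }, Right { -5/8, -1/2, 0 } gives simplest -21/32
RBRBRBR: Left { -1, -3/4, -11/16 }, Right { -21/32, -5/8, -1/2, 0 } gives simplest -43/64
RBRBRBRB: Left { -1, -3/4, -11/16, -43/64 }, Right { -21/32, -5/8, -1/2, 0 } gives simplest -85/128
RBRBRBRBB: Left { -1, -3/4, -11/16, -43/64, -85/128 }, Right { -21/32, -5/8, -1/2, 0 } gives simplest -169/256
RBRBRBRBBB: Left { -1, -3/4, -11/16, -43/64, -85/128, -169/256 }, Right { -21/32, -5/8, -1/2, 0 } gives simplest -337/512
RBRBRBRBBBB: Left { -1, -3/4, -11/16, -43/64, -85/128, -169/256, -337/512 }, Right { -21/32, -5/8, -1/2, 0 } gives simplest -673/1024
RBRBRBRBBBBB: Left { -1, -3/4, -11/16, -43/64, -85/128, -169/256, -337/512, -673/1024 }, Right { -21/32, -5/8, -1/2, 0 } gives simplest -1345/2048
RBRBRBRBBBBBR: Left { -1, -3/4, -11/16, -43/64, -85/128, -169/256, -337/512, -673/1024 }, Right { -1345/2048, -21/32, -5/8, -1/2, 0 } gives simplest -2691/4096
RBRBRBRBBBBBRB: Left { -1, -3/4, -11/16, -43/64, -85/128, -169/256, -337/512, -673/1024, -2691/4096 }, Right { -1345/2048, -21/32, -5/8, -1/2, 0 } gives simplest -5381/8192
RBRBRBRBBBBBRBR: Left { -1, -3/4, -11/16, -43/64, -85/128, -169/256, -337/512, -673/1024, -2691/4096 }, Right { -5381/8192, -1345/2048, -21/32, -5/8, -1/2, 0 } gives simplest -10763/16384

-10763/16384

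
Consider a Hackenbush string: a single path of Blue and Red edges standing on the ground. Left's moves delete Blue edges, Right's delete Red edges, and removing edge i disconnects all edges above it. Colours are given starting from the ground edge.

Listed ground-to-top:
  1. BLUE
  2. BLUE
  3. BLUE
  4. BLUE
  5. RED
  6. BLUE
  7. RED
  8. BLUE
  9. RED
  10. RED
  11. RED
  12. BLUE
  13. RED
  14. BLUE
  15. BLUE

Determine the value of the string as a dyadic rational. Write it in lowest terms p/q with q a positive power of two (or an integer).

step 1: add BLUE to get B; options L={ 0 } R={ ∅ } = 1
step 2: add BLUE to get BB; options L={ 0; 1 } R={ ∅ } = 2
step 3: add BLUE to get BBB; options L={ 0; 1; 2 } R={ ∅ } = 3
step 4: add BLUE to get BBBB; options L={ 0; 1; 2; 3 } R={ ∅ } = 4
step 5: add RED to get BBBBR; options L={ 0; 1; 2; 3 } R={ 4 } = 7/2
step 6: add BLUE to get BBBBRB; options L={ 0; 1; 2; 3; 7/2 } R={ 4 } = 15/4
step 7: add RED to get BBBBRBR; options L={ 0; 1; 2; 3; 7/2 } R={ 15/4; 4 } = 29/8
step 8: add BLUE to get BBBBRBRB; options L={ 0; 1; 2; 3; 7/2; 29/8 } R={ 15/4; 4 } = 59/16
step 9: add RED to get BBBBRBRBR; options L={ 0; 1; 2; 3; 7/2; 29/8 } R={ 59/16; 15/4; 4 } = 117/32
step 10: add RED to get BBBBRBRBRR; options L={ 0; 1; 2; 3; 7/2; 29/8 } R={ 117/32; 59/16; 15/4; 4 } = 233/64
step 11: add RED to get BBBBRBRBRRR; options L={ 0; 1; 2; 3; 7/2; 29/8 } R={ 233/64; 117/32; 59/16; 15/4; 4 } = 465/128
step 12: add BLUE to get BBBBRBRBRRRB; options L={ 0; 1; 2; 3; 7/2; 29/8; 465/128 } R={ 233/64; 117/32; 59/16; 15/4; 4 } = 931/256
step 13: add RED to get BBBBRBRBRRRBR; options L={ 0; 1; 2; 3; 7/2; 29/8; 465/128 } R={ 931/256; 233/64; 117/32; 59/16; 15/4; 4 } = 1861/512
step 14: add BLUE to get BBBBRBRBRRRBRB; options L={ 0; 1; 2; 3; 7/2; 29/8; 465/128; 1861/512 } R={ 931/256; 233/64; 117/32; 59/16; 15/4; 4 } = 3723/1024
step 15: add BLUE to get BBBBRBRBRRRBRBB; options L={ 0; 1; 2; 3; 7/2; 29/8; 465/128; 1861/512; 3723/1024 } R={ 931/256; 233/64; 117/32; 59/16; 15/4; 4 } = 7447/2048

7447/2048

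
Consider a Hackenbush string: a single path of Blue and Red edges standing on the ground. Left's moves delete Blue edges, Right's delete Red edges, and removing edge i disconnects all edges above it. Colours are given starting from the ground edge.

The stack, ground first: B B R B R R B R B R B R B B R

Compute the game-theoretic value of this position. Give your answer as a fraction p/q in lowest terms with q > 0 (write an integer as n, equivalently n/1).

12973/8192

value(B) = { 0 |  } → 1
value(BB) = { 0,1 |  } → 2
value(BBR) = { 0,1 | 2 } → 3/2
value(BBRB) = { 0,1,3/2 | 2 } → 7/4
value(BBRBR) = { 0,1,3/2 | 7/4,2 } → 13/8
value(BBRBRR) = { 0,1,3/2 | 13/8,7/4,2 } → 25/16
value(BBRBRRB) = { 0,1,3/2,25/16 | 13/8,7/4,2 } → 51/32
value(BBRBRRBR) = { 0,1,3/2,25/16 | 51/32,13/8,7/4,2 } → 101/64
value(BBRBRRBRB) = { 0,1,3/2,25/16,101/64 | 51/32,13/8,7/4,2 } → 203/128
value(BBRBRRBRBR) = { 0,1,3/2,25/16,101/64 | 203/128,51/32,13/8,7/4,2 } → 405/256
value(BBRBRRBRBRB) = { 0,1,3/2,25/16,101/64,405/256 | 203/128,51/32,13/8,7/4,2 } → 811/512
value(BBRBRRBRBRBR) = { 0,1,3/2,25/16,101/64,405/256 | 811/512,203/128,51/32,13/8,7/4,2 } → 1621/1024
value(BBRBRRBRBRBRB) = { 0,1,3/2,25/16,101/64,405/256,1621/1024 | 811/512,203/128,51/32,13/8,7/4,2 } → 3243/2048
value(BBRBRRBRBRBRBB) = { 0,1,3/2,25/16,101/64,405/256,1621/1024,3243/2048 | 811/512,203/128,51/32,13/8,7/4,2 } → 6487/4096
value(BBRBRRBRBRBRBBR) = { 0,1,3/2,25/16,101/64,405/256,1621/1024,3243/2048 | 6487/4096,811/512,203/128,51/32,13/8,7/4,2 } → 12973/8192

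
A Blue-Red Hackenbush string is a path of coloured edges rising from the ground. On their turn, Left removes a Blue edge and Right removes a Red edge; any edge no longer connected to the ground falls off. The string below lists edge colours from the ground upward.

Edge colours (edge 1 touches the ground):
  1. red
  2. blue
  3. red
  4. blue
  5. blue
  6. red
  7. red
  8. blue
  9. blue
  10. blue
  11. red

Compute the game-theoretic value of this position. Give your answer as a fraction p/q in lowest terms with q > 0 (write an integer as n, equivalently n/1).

Build value(s[:k]) for k = 1..11, string s = red blue red blue blue red red blue blue blue red.
step 1: add red to get r; options L={  } R={ 0 } = -1
step 2: add blue to get rb; options L={ -1 } R={ 0 } = -1/2
step 3: add red to get rbr; options L={ -1 } R={ -1/2; 0 } = -3/4
step 4: add blue to get rbrb; options L={ -1; -3/4 } R={ -1/2; 0 } = -5/8
step 5: add blue to get rbrbb; options L={ -1; -3/4; -5/8 } R={ -1/2; 0 } = -9/16
step 6: add red to get rbrbbr; options L={ -1; -3/4; -5/8 } R={ -9/16; -1/2; 0 } = -19/32
step 7: add red to get rbrbbrr; options L={ -1; -3/4; -5/8 } R={ -19/32; -9/16; -1/2; 0 } = -39/64
step 8: add blue to get rbrbbrrb; options L={ -1; -3/4; -5/8; -39/64 } R={ -19/32; -9/16; -1/2; 0 } = -77/128
step 9: add blue to get rbrbbrrbb; options L={ -1; -3/4; -5/8; -39/64; -77/128 } R={ -19/32; -9/16; -1/2; 0 } = -153/256
step 10: add blue to get rbrbbrrbbb; options L={ -1; -3/4; -5/8; -39/64; -77/128; -153/256 } R={ -19/32; -9/16; -1/2; 0 } = -305/512
step 11: add red to get rbrbbrrbbbr; options L={ -1; -3/4; -5/8; -39/64; -77/128; -153/256 } R={ -305/512; -19/32; -9/16; -1/2; 0 } = -611/1024

-611/1024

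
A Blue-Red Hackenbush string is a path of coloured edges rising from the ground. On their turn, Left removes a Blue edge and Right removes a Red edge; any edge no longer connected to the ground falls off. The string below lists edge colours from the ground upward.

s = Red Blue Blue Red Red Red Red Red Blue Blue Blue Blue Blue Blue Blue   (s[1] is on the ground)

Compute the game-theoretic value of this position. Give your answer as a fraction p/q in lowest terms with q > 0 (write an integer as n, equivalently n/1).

-7937/16384

edge 1 of 15 (Red): { · | 0 } => -1
edge 2 of 15 (Blue): { -1 | 0 } => -1/2
edge 3 of 15 (Blue): { -1, -1/2 | 0 } => -1/4
edge 4 of 15 (Red): { -1, -1/2 | -1/4, 0 } => -3/8
edge 5 of 15 (Red): { -1, -1/2 | -3/8, -1/4, 0 } => -7/16
edge 6 of 15 (Red): { -1, -1/2 | -7/16, -3/8, -1/4, 0 } => -15/32
edge 7 of 15 (Red): { -1, -1/2 | -15/32, -7/16, -3/8, -1/4, 0 } => -31/64
edge 8 of 15 (Red): { -1, -1/2 | -31/64, -15/32, -7/16, -3/8, -1/4, 0 } => -63/128
edge 9 of 15 (Blue): { -1, -1/2, -63/128 | -31/64, -15/32, -7/16, -3/8, -1/4, 0 } => -125/256
edge 10 of 15 (Blue): { -1, -1/2, -63/128, -125/256 | -31/64, -15/32, -7/16, -3/8, -1/4, 0 } => -249/512
edge 11 of 15 (Blue): { -1, -1/2, -63/128, -125/256, -249/512 | -31/64, -15/32, -7/16, -3/8, -1/4, 0 } => -497/1024
edge 12 of 15 (Blue): { -1, -1/2, -63/128, -125/256, -249/512, -497/1024 | -31/64, -15/32, -7/16, -3/8, -1/4, 0 } => -993/2048
edge 13 of 15 (Blue): { -1, -1/2, -63/128, -125/256, -249/512, -497/1024, -993/2048 | -31/64, -15/32, -7/16, -3/8, -1/4, 0 } => -1985/4096
edge 14 of 15 (Blue): { -1, -1/2, -63/128, -125/256, -249/512, -497/1024, -993/2048, -1985/4096 | -31/64, -15/32, -7/16, -3/8, -1/4, 0 } => -3969/8192
edge 15 of 15 (Blue): { -1, -1/2, -63/128, -125/256, -249/512, -497/1024, -993/2048, -1985/4096, -3969/8192 | -31/64, -15/32, -7/16, -3/8, -1/4, 0 } => -7937/16384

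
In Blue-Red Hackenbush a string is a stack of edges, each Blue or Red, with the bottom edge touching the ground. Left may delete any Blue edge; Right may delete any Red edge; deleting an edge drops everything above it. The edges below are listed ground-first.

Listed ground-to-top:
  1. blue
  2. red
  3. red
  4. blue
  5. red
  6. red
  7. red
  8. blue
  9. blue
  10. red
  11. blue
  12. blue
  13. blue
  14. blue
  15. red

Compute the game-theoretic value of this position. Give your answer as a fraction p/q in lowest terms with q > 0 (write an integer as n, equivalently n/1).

1 of 15 · b · max L 0 · min R +∞ -> 1
2 of 15 · br · max L 0 · min R 1 -> 1/2
3 of 15 · brr · max L 0 · min R 1/2 -> 1/4
4 of 15 · brrb · max L 1/4 · min R 1/2 -> 3/8
5 of 15 · brrbr · max L 1/4 · min R 3/8 -> 5/16
6 of 15 · brrbrr · max L 1/4 · min R 5/16 -> 9/32
7 of 15 · brrbrrr · max L 1/4 · min R 9/32 -> 17/64
8 of 15 · brrbrrrb · max L 17/64 · min R 9/32 -> 35/128
9 of 15 · brrbrrrbb · max L 35/128 · min R 9/32 -> 71/256
10 of 15 · brrbrrrbbr · max L 35/128 · min R 71/256 -> 141/512
11 of 15 · brrbrrrbbrb · max L 141/512 · min R 71/256 -> 283/1024
12 of 15 · brrbrrrbbrbb · max L 283/1024 · min R 71/256 -> 567/2048
13 of 15 · brrbrrrbbrbbb · max L 567/2048 · min R 71/256 -> 1135/4096
14 of 15 · brrbrrrbbrbbbb · max L 1135/4096 · min R 71/256 -> 2271/8192
15 of 15 · brrbrrrbbrbbbbr · max L 1135/4096 · min R 2271/8192 -> 4541/16384

4541/16384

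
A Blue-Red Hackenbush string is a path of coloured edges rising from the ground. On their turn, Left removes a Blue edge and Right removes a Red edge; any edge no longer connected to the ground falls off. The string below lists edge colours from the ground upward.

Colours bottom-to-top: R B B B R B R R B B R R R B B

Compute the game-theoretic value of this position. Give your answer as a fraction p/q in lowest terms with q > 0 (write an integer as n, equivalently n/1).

Build val(s[:k]) for k = 1..15, string s = R B B B R B R R B B R R R B B.
step 1: add R to get R; options L={ ∅ } R={ 0 } so -1
step 2: add B to get RB; options L={ -1 } R={ 0 } so -1/2
step 3: add B to get RBB; options L={ -1,-1/2 } R={ 0 } so -1/4
step 4: add B to get RBBB; options L={ -1,-1/2,-1/4 } R={ 0 } so -1/8
step 5: add R to get RBBBR; options L={ -1,-1/2,-1/4 } R={ -1/8,0 } so -3/16
step 6: add B to get RBBBRB; options L={ -1,-1/2,-1/4,-3/16 } R={ -1/8,0 } so -5/32
step 7: add R to get RBBBRBR; options L={ -1,-1/2,-1/4,-3/16 } R={ -5/32,-1/8,0 } so -11/64
step 8: add R to get RBBBRBRR; options L={ -1,-1/2,-1/4,-3/16 } R={ -11/64,-5/32,-1/8,0 } so -23/128
step 9: add B to get RBBBRBRRB; options L={ -1,-1/2,-1/4,-3/16,-23/128 } R={ -11/64,-5/32,-1/8,0 } so -45/256
step 10: add B to get RBBBRBRRBB; options L={ -1,-1/2,-1/4,-3/16,-23/128,-45/256 } R={ -11/64,-5/32,-1/8,0 } so -89/512
step 11: add R to get RBBBRBRRBBR; options L={ -1,-1/2,-1/4,-3/16,-23/128,-45/256 } R={ -89/512,-11/64,-5/32,-1/8,0 } so -179/1024
step 12: add R to get RBBBRBRRBBRR; options L={ -1,-1/2,-1/4,-3/16,-23/128,-45/256 } R={ -179/1024,-89/512,-11/64,-5/32,-1/8,0 } so -359/2048
step 13: add R to get RBBBRBRRBBRRR; options L={ -1,-1/2,-1/4,-3/16,-23/128,-45/256 } R={ -359/2048,-179/1024,-89/512,-11/64,-5/32,-1/8,0 } so -719/4096
step 14: add B to get RBBBRBRRBBRRRB; options L={ -1,-1/2,-1/4,-3/16,-23/128,-45/256,-719/4096 } R={ -359/2048,-179/1024,-89/512,-11/64,-5/32,-1/8,0 } so -1437/8192
step 15: add B to get RBBBRBRRBBRRRBB; options L={ -1,-1/2,-1/4,-3/16,-23/128,-45/256,-719/4096,-1437/8192 } R={ -359/2048,-179/1024,-89/512,-11/64,-5/32,-1/8,0 } so -2873/16384

-2873/16384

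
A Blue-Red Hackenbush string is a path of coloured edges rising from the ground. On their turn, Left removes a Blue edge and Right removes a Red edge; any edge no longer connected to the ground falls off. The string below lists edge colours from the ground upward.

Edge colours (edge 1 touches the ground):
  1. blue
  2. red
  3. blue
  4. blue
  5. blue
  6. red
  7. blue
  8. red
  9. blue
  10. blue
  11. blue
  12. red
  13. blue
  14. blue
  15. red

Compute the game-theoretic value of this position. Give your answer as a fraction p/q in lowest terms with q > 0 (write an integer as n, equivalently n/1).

Build v(s[:k]) for k = 1..15, string s = blue red blue blue blue red blue red blue blue blue red blue blue red.
b: Left { 0 }, Right { · } → simplest 1
br: Left { 0 }, Right { 1 } → simplest 1/2
brb: Left { 0, 1/2 }, Right { 1 } → simplest 3/4
brbb: Left { 0, 1/2, 3/4 }, Right { 1 } → simplest 7/8
brbbb: Left { 0, 1/2, 3/4, 7/8 }, Right { 1 } → simplest 15/16
brbbbr: Left { 0, 1/2, 3/4, 7/8 }, Right { 15/16, 1 } → simplest 29/32
brbbbrb: Left { 0, 1/2, 3/4, 7/8, 29/32 }, Right { 15/16, 1 } → simplest 59/64
brbbbrbr: Left { 0, 1/2, 3/4, 7/8, 29/32 }, Right { 59/64, 15/16, 1 } → simplest 117/128
brbbbrbrb: Left { 0, 1/2, 3/4, 7/8, 29/32, 117/128 }, Right { 59/64, 15/16, 1 } → simplest 235/256
brbbbrbrbb: Left { 0, 1/2, 3/4, 7/8, 29/32, 117/128, 235/256 }, Right { 59/64, 15/16, 1 } → simplest 471/512
brbbbrbrbbb: Left { 0, 1/2, 3/4, 7/8, 29/32, 117/128, 235/256, 471/512 }, Right { 59/64, 15/16, 1 } → simplest 943/1024
brbbbrbrbbbr: Left { 0, 1/2, 3/4, 7/8, 29/32, 117/128, 235/256, 471/512 }, Right { 943/1024, 59/64, 15/16, 1 } → simplest 1885/2048
brbbbrbrbbbrb: Left { 0, 1/2, 3/4, 7/8, 29/32, 117/128, 235/256, 471/512, 1885/2048 }, Right { 943/1024, 59/64, 15/16, 1 } → simplest 3771/4096
brbbbrbrbbbrbb: Left { 0, 1/2, 3/4, 7/8, 29/32, 117/128, 235/256, 471/512, 1885/2048, 3771/4096 }, Right { 943/1024, 59/64, 15/16, 1 } → simplest 7543/8192
brbbbrbrbbbrbbr: Left { 0, 1/2, 3/4, 7/8, 29/32, 117/128, 235/256, 471/512, 1885/2048, 3771/4096 }, Right { 7543/8192, 943/1024, 59/64, 15/16, 1 } → simplest 15085/16384

15085/16384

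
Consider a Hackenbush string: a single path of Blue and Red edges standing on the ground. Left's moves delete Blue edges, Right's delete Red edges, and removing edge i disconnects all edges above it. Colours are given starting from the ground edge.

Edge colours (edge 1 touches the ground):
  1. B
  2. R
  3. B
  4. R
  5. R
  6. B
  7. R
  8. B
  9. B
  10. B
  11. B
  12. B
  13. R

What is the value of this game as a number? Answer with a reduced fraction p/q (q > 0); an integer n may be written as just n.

2429/4096

Recurse on prefixes of the 13-edge string B R B R R B R B B B B B R:
B: Left { 0 }, Right { (no moves) } — simplest 1
BR: Left { 0 }, Right { 1 } — simplest 1/2
BRB: Left { 0, 1/2 }, Right { 1 } — simplest 3/4
BRBR: Left { 0, 1/2 }, Right { 3/4, 1 } — simplest 5/8
BRBRR: Left { 0, 1/2 }, Right { 5/8, 3/4, 1 } — simplest 9/16
BRBRRB: Left { 0, 1/2, 9/16 }, Right { 5/8, 3/4, 1 } — simplest 19/32
BRBRRBR: Left { 0, 1/2, 9/16 }, Right { 19/32, 5/8, 3/4, 1 } — simplest 37/64
BRBRRBRB: Left { 0, 1/2, 9/16, 37/64 }, Right { 19/32, 5/8, 3/4, 1 } — simplest 75/128
BRBRRBRBB: Left { 0, 1/2, 9/16, 37/64, 75/128 }, Right { 19/32, 5/8, 3/4, 1 } — simplest 151/256
BRBRRBRBBB: Left { 0, 1/2, 9/16, 37/64, 75/128, 151/256 }, Right { 19/32, 5/8, 3/4, 1 } — simplest 303/512
BRBRRBRBBBB: Left { 0, 1/2, 9/16, 37/64, 75/128, 151/256, 303/512 }, Right { 19/32, 5/8, 3/4, 1 } — simplest 607/1024
BRBRRBRBBBBB: Left { 0, 1/2, 9/16, 37/64, 75/128, 151/256, 303/512, 607/1024 }, Right { 19/32, 5/8, 3/4, 1 } — simplest 1215/2048
BRBRRBRBBBBBR: Left { 0, 1/2, 9/16, 37/64, 75/128, 151/256, 303/512, 607/1024 }, Right { 1215/2048, 19/32, 5/8, 3/4, 1 } — simplest 2429/4096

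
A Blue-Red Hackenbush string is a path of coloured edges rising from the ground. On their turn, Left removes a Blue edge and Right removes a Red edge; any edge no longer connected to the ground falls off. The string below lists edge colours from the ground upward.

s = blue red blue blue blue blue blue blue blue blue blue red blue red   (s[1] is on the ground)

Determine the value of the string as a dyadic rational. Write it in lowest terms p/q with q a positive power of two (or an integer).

1 of 14 · b · max L 0 · min R +∞ ⇒ 1
2 of 14 · br · max L 0 · min R 1 ⇒ 1/2
3 of 14 · brb · max L 1/2 · min R 1 ⇒ 3/4
4 of 14 · brbb · max L 3/4 · min R 1 ⇒ 7/8
5 of 14 · brbbb · max L 7/8 · min R 1 ⇒ 15/16
6 of 14 · brbbbb · max L 15/16 · min R 1 ⇒ 31/32
7 of 14 · brbbbbb · max L 31/32 · min R 1 ⇒ 63/64
8 of 14 · brbbbbbb · max L 63/64 · min R 1 ⇒ 127/128
9 of 14 · brbbbbbbb · max L 127/128 · min R 1 ⇒ 255/256
10 of 14 · brbbbbbbbb · max L 255/256 · min R 1 ⇒ 511/512
11 of 14 · brbbbbbbbbb · max L 511/512 · min R 1 ⇒ 1023/1024
12 of 14 · brbbbbbbbbbr · max L 511/512 · min R 1023/1024 ⇒ 2045/2048
13 of 14 · brbbbbbbbbbrb · max L 2045/2048 · min R 1023/1024 ⇒ 4091/4096
14 of 14 · brbbbbbbbbbrbr · max L 2045/2048 · min R 4091/4096 ⇒ 8181/8192

8181/8192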